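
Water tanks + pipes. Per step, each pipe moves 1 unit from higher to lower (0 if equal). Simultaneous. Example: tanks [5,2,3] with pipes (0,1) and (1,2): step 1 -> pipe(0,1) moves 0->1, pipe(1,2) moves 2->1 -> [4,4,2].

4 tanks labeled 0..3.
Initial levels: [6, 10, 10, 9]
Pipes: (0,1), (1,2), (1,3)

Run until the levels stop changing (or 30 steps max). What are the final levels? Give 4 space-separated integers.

Answer: 8 11 8 8

Derivation:
Step 1: flows [1->0,1=2,1->3] -> levels [7 8 10 10]
Step 2: flows [1->0,2->1,3->1] -> levels [8 9 9 9]
Step 3: flows [1->0,1=2,1=3] -> levels [9 8 9 9]
Step 4: flows [0->1,2->1,3->1] -> levels [8 11 8 8]
Step 5: flows [1->0,1->2,1->3] -> levels [9 8 9 9]
  -> period-2 cycle: step 5 state = step 3 state; never stabilizes
  -> state at step 30: (30-3) mod 2 = 1, same as step 4 -> [8 11 8 8]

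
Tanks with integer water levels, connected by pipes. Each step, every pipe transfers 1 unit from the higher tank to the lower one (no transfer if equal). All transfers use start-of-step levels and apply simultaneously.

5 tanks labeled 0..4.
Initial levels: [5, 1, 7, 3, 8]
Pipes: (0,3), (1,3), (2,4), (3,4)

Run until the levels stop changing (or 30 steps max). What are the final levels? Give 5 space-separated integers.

Step 1: flows [0->3,3->1,4->2,4->3] -> levels [4 2 8 4 6]
Step 2: flows [0=3,3->1,2->4,4->3] -> levels [4 3 7 4 6]
Step 3: flows [0=3,3->1,2->4,4->3] -> levels [4 4 6 4 6]
Step 4: flows [0=3,1=3,2=4,4->3] -> levels [4 4 6 5 5]
Step 5: flows [3->0,3->1,2->4,3=4] -> levels [5 5 5 3 6]
Step 6: flows [0->3,1->3,4->2,4->3] -> levels [4 4 6 6 4]
Step 7: flows [3->0,3->1,2->4,3->4] -> levels [5 5 5 3 6]
  -> period-2 cycle: step 7 state = step 5 state; never stabilizes
  -> state at step 30: (30-5) mod 2 = 1, same as step 6 -> [4 4 6 6 4]

Answer: 4 4 6 6 4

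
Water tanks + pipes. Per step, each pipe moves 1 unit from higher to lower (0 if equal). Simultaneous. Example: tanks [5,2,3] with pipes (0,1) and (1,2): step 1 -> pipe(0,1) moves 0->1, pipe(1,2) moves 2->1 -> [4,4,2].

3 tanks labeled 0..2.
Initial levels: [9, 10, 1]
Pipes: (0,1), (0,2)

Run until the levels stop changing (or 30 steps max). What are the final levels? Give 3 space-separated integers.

Step 1: flows [1->0,0->2] -> levels [9 9 2]
Step 2: flows [0=1,0->2] -> levels [8 9 3]
Step 3: flows [1->0,0->2] -> levels [8 8 4]
Step 4: flows [0=1,0->2] -> levels [7 8 5]
Step 5: flows [1->0,0->2] -> levels [7 7 6]
Step 6: flows [0=1,0->2] -> levels [6 7 7]
Step 7: flows [1->0,2->0] -> levels [8 6 6]
Step 8: flows [0->1,0->2] -> levels [6 7 7]
  -> period-2 cycle: step 8 state = step 6 state; never stabilizes
  -> state at step 30: (30-6) mod 2 = 0, same as step 6 -> [6 7 7]

Answer: 6 7 7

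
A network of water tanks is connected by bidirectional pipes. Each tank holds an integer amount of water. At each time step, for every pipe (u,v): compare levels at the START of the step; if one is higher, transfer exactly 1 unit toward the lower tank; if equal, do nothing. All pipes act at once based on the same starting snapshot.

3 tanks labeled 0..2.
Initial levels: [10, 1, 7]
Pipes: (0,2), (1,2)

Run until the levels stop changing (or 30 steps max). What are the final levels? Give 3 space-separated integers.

Step 1: flows [0->2,2->1] -> levels [9 2 7]
Step 2: flows [0->2,2->1] -> levels [8 3 7]
Step 3: flows [0->2,2->1] -> levels [7 4 7]
Step 4: flows [0=2,2->1] -> levels [7 5 6]
Step 5: flows [0->2,2->1] -> levels [6 6 6]
Step 6: flows [0=2,1=2] -> levels [6 6 6]
  -> stable (no change)

Answer: 6 6 6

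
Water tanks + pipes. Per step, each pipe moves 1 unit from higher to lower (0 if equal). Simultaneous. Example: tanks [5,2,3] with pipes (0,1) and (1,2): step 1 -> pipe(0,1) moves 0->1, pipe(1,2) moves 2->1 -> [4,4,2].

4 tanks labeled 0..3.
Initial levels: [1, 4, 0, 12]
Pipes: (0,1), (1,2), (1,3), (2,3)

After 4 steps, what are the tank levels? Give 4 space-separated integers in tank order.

Answer: 3 4 6 4

Derivation:
Step 1: flows [1->0,1->2,3->1,3->2] -> levels [2 3 2 10]
Step 2: flows [1->0,1->2,3->1,3->2] -> levels [3 2 4 8]
Step 3: flows [0->1,2->1,3->1,3->2] -> levels [2 5 4 6]
Step 4: flows [1->0,1->2,3->1,3->2] -> levels [3 4 6 4]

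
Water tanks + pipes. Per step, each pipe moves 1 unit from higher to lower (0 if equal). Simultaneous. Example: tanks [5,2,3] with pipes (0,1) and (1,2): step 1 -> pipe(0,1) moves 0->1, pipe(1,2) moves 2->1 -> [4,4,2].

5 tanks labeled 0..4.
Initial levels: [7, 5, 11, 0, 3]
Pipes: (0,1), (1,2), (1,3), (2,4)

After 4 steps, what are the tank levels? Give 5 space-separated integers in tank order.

Answer: 6 4 7 4 5

Derivation:
Step 1: flows [0->1,2->1,1->3,2->4] -> levels [6 6 9 1 4]
Step 2: flows [0=1,2->1,1->3,2->4] -> levels [6 6 7 2 5]
Step 3: flows [0=1,2->1,1->3,2->4] -> levels [6 6 5 3 6]
Step 4: flows [0=1,1->2,1->3,4->2] -> levels [6 4 7 4 5]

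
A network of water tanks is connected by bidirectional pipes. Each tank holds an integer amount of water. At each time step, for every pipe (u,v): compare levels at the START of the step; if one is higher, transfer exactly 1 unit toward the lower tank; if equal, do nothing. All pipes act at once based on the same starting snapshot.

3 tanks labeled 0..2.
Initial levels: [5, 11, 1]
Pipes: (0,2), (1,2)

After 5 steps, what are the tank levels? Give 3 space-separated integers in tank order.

Answer: 5 6 6

Derivation:
Step 1: flows [0->2,1->2] -> levels [4 10 3]
Step 2: flows [0->2,1->2] -> levels [3 9 5]
Step 3: flows [2->0,1->2] -> levels [4 8 5]
Step 4: flows [2->0,1->2] -> levels [5 7 5]
Step 5: flows [0=2,1->2] -> levels [5 6 6]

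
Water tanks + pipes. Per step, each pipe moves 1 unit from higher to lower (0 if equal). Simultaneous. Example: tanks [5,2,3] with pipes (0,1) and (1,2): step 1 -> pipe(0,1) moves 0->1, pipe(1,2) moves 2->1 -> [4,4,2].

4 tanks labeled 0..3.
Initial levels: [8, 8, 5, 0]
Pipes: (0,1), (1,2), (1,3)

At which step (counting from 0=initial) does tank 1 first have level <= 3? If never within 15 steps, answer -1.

Answer: 6

Derivation:
Step 1: flows [0=1,1->2,1->3] -> levels [8 6 6 1]
Step 2: flows [0->1,1=2,1->3] -> levels [7 6 6 2]
Step 3: flows [0->1,1=2,1->3] -> levels [6 6 6 3]
Step 4: flows [0=1,1=2,1->3] -> levels [6 5 6 4]
Step 5: flows [0->1,2->1,1->3] -> levels [5 6 5 5]
Step 6: flows [1->0,1->2,1->3] -> levels [6 3 6 6]
Tank 1 first reaches <=3 at step 6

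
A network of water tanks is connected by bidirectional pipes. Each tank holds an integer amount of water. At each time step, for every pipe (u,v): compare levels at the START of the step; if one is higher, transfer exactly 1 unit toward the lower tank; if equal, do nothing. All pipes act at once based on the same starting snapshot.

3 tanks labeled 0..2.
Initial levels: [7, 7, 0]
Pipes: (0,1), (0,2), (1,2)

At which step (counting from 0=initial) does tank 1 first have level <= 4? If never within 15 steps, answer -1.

Answer: 3

Derivation:
Step 1: flows [0=1,0->2,1->2] -> levels [6 6 2]
Step 2: flows [0=1,0->2,1->2] -> levels [5 5 4]
Step 3: flows [0=1,0->2,1->2] -> levels [4 4 6]
Tank 1 first reaches <=4 at step 3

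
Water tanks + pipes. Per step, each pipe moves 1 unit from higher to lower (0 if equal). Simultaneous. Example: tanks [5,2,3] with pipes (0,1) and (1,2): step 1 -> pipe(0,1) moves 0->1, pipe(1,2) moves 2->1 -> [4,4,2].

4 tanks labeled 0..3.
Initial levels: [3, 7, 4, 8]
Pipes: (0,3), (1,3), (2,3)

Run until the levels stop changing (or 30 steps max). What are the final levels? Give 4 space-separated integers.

Answer: 6 6 6 4

Derivation:
Step 1: flows [3->0,3->1,3->2] -> levels [4 8 5 5]
Step 2: flows [3->0,1->3,2=3] -> levels [5 7 5 5]
Step 3: flows [0=3,1->3,2=3] -> levels [5 6 5 6]
Step 4: flows [3->0,1=3,3->2] -> levels [6 6 6 4]
Step 5: flows [0->3,1->3,2->3] -> levels [5 5 5 7]
Step 6: flows [3->0,3->1,3->2] -> levels [6 6 6 4]
  -> period-2 cycle: step 6 state = step 4 state; never stabilizes
  -> state at step 30: (30-4) mod 2 = 0, same as step 4 -> [6 6 6 4]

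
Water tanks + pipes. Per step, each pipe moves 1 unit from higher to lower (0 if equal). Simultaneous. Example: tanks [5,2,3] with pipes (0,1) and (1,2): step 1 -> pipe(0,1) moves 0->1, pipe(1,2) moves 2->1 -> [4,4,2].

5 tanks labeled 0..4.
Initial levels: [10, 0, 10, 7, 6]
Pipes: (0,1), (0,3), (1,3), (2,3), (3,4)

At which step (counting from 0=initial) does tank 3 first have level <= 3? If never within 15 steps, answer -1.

Step 1: flows [0->1,0->3,3->1,2->3,3->4] -> levels [8 2 9 7 7]
Step 2: flows [0->1,0->3,3->1,2->3,3=4] -> levels [6 4 8 8 7]
Step 3: flows [0->1,3->0,3->1,2=3,3->4] -> levels [6 6 8 5 8]
Step 4: flows [0=1,0->3,1->3,2->3,4->3] -> levels [5 5 7 9 7]
Step 5: flows [0=1,3->0,3->1,3->2,3->4] -> levels [6 6 8 5 8]
  -> period-2 cycle (repeats step 3); tank 3 never drops to <=3
Tank 3 never reaches <=3 within 15 steps

Answer: -1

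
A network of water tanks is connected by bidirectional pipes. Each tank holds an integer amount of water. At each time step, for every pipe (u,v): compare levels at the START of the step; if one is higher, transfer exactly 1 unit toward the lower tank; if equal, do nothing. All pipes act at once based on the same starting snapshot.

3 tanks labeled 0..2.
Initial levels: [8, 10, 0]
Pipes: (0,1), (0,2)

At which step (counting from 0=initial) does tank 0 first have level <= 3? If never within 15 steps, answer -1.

Answer: -1

Derivation:
Step 1: flows [1->0,0->2] -> levels [8 9 1]
Step 2: flows [1->0,0->2] -> levels [8 8 2]
Step 3: flows [0=1,0->2] -> levels [7 8 3]
Step 4: flows [1->0,0->2] -> levels [7 7 4]
Step 5: flows [0=1,0->2] -> levels [6 7 5]
Step 6: flows [1->0,0->2] -> levels [6 6 6]
Step 7: flows [0=1,0=2] -> levels [6 6 6]
  -> stable; tank 0 stays at 6 > 3
Tank 0 never reaches <=3 within 15 steps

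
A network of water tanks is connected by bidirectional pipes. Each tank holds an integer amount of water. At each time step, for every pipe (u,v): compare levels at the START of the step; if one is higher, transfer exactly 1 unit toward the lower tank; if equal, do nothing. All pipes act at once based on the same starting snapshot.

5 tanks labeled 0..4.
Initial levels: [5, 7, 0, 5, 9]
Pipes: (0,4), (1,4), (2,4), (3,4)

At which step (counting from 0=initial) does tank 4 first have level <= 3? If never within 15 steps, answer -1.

Step 1: flows [4->0,4->1,4->2,4->3] -> levels [6 8 1 6 5]
Step 2: flows [0->4,1->4,4->2,3->4] -> levels [5 7 2 5 7]
Step 3: flows [4->0,1=4,4->2,4->3] -> levels [6 7 3 6 4]
Step 4: flows [0->4,1->4,4->2,3->4] -> levels [5 6 4 5 6]
Step 5: flows [4->0,1=4,4->2,4->3] -> levels [6 6 5 6 3]
Tank 4 first reaches <=3 at step 5

Answer: 5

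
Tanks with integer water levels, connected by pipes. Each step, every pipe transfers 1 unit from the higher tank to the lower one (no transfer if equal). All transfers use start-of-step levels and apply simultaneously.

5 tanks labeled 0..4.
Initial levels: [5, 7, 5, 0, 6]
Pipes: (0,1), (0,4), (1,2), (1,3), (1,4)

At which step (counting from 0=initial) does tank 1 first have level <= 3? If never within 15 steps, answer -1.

Step 1: flows [1->0,4->0,1->2,1->3,1->4] -> levels [7 3 6 1 6]
Tank 1 first reaches <=3 at step 1

Answer: 1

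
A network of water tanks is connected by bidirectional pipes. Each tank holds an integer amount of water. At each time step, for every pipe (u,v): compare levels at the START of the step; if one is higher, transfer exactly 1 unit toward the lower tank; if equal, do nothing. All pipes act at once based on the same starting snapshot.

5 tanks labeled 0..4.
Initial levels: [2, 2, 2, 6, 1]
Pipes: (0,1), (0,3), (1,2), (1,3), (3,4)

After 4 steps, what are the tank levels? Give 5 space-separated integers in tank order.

Answer: 3 2 3 2 3

Derivation:
Step 1: flows [0=1,3->0,1=2,3->1,3->4] -> levels [3 3 2 3 2]
Step 2: flows [0=1,0=3,1->2,1=3,3->4] -> levels [3 2 3 2 3]
Step 3: flows [0->1,0->3,2->1,1=3,4->3] -> levels [1 4 2 4 2]
Step 4: flows [1->0,3->0,1->2,1=3,3->4] -> levels [3 2 3 2 3]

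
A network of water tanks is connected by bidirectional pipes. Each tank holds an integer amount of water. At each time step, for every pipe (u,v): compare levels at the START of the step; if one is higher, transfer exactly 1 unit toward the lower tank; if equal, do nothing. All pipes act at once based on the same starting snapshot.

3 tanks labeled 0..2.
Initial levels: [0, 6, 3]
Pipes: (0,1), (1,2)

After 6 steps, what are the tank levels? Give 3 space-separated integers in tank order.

Step 1: flows [1->0,1->2] -> levels [1 4 4]
Step 2: flows [1->0,1=2] -> levels [2 3 4]
Step 3: flows [1->0,2->1] -> levels [3 3 3]
Step 4: flows [0=1,1=2] -> levels [3 3 3]
  -> stable; steps 5..6 unchanged -> [3 3 3]

Answer: 3 3 3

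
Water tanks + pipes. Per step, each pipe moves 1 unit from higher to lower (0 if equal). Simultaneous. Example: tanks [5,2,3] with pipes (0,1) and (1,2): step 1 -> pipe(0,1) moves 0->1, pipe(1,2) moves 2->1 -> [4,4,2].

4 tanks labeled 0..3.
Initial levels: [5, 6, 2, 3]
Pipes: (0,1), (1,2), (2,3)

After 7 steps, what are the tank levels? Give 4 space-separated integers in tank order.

Answer: 5 3 5 3

Derivation:
Step 1: flows [1->0,1->2,3->2] -> levels [6 4 4 2]
Step 2: flows [0->1,1=2,2->3] -> levels [5 5 3 3]
Step 3: flows [0=1,1->2,2=3] -> levels [5 4 4 3]
Step 4: flows [0->1,1=2,2->3] -> levels [4 5 3 4]
Step 5: flows [1->0,1->2,3->2] -> levels [5 3 5 3]
Step 6: flows [0->1,2->1,2->3] -> levels [4 5 3 4]
  -> period-2 cycle: step 6 state = step 4 state
  -> state at step 7: (7-4) mod 2 = 1, same as step 5 -> [5 3 5 3]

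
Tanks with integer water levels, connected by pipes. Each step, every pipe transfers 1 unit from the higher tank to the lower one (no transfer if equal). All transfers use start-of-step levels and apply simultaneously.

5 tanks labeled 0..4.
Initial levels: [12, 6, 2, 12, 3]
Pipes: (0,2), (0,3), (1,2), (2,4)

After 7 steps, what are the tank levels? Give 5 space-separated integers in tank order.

Answer: 8 5 8 9 5

Derivation:
Step 1: flows [0->2,0=3,1->2,4->2] -> levels [11 5 5 12 2]
Step 2: flows [0->2,3->0,1=2,2->4] -> levels [11 5 5 11 3]
Step 3: flows [0->2,0=3,1=2,2->4] -> levels [10 5 5 11 4]
Step 4: flows [0->2,3->0,1=2,2->4] -> levels [10 5 5 10 5]
Step 5: flows [0->2,0=3,1=2,2=4] -> levels [9 5 6 10 5]
Step 6: flows [0->2,3->0,2->1,2->4] -> levels [9 6 5 9 6]
Step 7: flows [0->2,0=3,1->2,4->2] -> levels [8 5 8 9 5]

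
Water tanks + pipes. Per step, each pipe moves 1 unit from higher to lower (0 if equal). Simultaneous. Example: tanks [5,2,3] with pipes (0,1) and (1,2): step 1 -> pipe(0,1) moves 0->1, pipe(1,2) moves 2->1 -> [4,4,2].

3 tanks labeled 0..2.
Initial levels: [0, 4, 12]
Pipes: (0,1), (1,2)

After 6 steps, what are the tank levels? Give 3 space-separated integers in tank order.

Step 1: flows [1->0,2->1] -> levels [1 4 11]
Step 2: flows [1->0,2->1] -> levels [2 4 10]
Step 3: flows [1->0,2->1] -> levels [3 4 9]
Step 4: flows [1->0,2->1] -> levels [4 4 8]
Step 5: flows [0=1,2->1] -> levels [4 5 7]
Step 6: flows [1->0,2->1] -> levels [5 5 6]

Answer: 5 5 6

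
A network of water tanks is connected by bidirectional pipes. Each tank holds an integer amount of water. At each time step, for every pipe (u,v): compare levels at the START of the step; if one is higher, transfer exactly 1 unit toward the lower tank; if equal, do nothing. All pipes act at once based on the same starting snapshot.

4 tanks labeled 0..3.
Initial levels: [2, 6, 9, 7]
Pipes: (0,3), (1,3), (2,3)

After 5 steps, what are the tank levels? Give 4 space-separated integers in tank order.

Step 1: flows [3->0,3->1,2->3] -> levels [3 7 8 6]
Step 2: flows [3->0,1->3,2->3] -> levels [4 6 7 7]
Step 3: flows [3->0,3->1,2=3] -> levels [5 7 7 5]
Step 4: flows [0=3,1->3,2->3] -> levels [5 6 6 7]
Step 5: flows [3->0,3->1,3->2] -> levels [6 7 7 4]

Answer: 6 7 7 4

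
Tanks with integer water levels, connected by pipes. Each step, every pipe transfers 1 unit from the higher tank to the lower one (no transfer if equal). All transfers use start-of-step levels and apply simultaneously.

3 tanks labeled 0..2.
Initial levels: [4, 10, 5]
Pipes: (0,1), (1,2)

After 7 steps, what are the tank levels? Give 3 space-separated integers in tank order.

Answer: 6 7 6

Derivation:
Step 1: flows [1->0,1->2] -> levels [5 8 6]
Step 2: flows [1->0,1->2] -> levels [6 6 7]
Step 3: flows [0=1,2->1] -> levels [6 7 6]
Step 4: flows [1->0,1->2] -> levels [7 5 7]
Step 5: flows [0->1,2->1] -> levels [6 7 6]
  -> period-2 cycle: step 5 state = step 3 state
  -> state at step 7: (7-3) mod 2 = 0, same as step 3 -> [6 7 6]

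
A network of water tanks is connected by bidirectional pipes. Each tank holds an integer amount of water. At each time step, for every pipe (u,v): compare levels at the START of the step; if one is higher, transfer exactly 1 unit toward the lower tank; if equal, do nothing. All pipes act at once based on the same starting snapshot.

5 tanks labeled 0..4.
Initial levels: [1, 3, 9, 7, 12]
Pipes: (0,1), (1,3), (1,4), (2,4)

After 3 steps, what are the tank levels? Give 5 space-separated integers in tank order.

Answer: 4 5 9 5 9

Derivation:
Step 1: flows [1->0,3->1,4->1,4->2] -> levels [2 4 10 6 10]
Step 2: flows [1->0,3->1,4->1,2=4] -> levels [3 5 10 5 9]
Step 3: flows [1->0,1=3,4->1,2->4] -> levels [4 5 9 5 9]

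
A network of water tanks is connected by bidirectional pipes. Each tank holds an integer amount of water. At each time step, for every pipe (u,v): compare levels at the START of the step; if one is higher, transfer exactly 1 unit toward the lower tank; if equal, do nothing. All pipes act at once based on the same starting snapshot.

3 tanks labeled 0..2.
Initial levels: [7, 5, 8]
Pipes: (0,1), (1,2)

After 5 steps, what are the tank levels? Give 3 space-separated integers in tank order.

Answer: 6 8 6

Derivation:
Step 1: flows [0->1,2->1] -> levels [6 7 7]
Step 2: flows [1->0,1=2] -> levels [7 6 7]
Step 3: flows [0->1,2->1] -> levels [6 8 6]
Step 4: flows [1->0,1->2] -> levels [7 6 7]
  -> period-2 cycle: step 4 state = step 2 state
  -> state at step 5: (5-2) mod 2 = 1, same as step 3 -> [6 8 6]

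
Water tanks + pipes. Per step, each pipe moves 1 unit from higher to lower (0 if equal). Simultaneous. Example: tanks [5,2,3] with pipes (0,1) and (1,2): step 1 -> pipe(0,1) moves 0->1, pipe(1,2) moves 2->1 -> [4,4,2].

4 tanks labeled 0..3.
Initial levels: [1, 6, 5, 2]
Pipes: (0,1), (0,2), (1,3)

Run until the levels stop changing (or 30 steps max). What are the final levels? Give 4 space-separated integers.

Step 1: flows [1->0,2->0,1->3] -> levels [3 4 4 3]
Step 2: flows [1->0,2->0,1->3] -> levels [5 2 3 4]
Step 3: flows [0->1,0->2,3->1] -> levels [3 4 4 3]
  -> period-2 cycle: step 3 state = step 1 state; never stabilizes
  -> state at step 30: (30-1) mod 2 = 1, same as step 2 -> [5 2 3 4]

Answer: 5 2 3 4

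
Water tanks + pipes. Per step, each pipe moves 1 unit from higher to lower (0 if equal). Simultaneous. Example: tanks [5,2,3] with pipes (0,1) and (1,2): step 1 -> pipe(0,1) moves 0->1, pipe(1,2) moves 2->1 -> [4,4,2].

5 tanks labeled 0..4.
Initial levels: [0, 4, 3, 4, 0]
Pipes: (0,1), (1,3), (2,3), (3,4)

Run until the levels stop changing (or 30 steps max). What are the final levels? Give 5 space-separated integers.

Answer: 2 1 2 4 2

Derivation:
Step 1: flows [1->0,1=3,3->2,3->4] -> levels [1 3 4 2 1]
Step 2: flows [1->0,1->3,2->3,3->4] -> levels [2 1 3 3 2]
Step 3: flows [0->1,3->1,2=3,3->4] -> levels [1 3 3 1 3]
Step 4: flows [1->0,1->3,2->3,4->3] -> levels [2 1 2 4 2]
Step 5: flows [0->1,3->1,3->2,3->4] -> levels [1 3 3 1 3]
  -> period-2 cycle: step 5 state = step 3 state; never stabilizes
  -> state at step 30: (30-3) mod 2 = 1, same as step 4 -> [2 1 2 4 2]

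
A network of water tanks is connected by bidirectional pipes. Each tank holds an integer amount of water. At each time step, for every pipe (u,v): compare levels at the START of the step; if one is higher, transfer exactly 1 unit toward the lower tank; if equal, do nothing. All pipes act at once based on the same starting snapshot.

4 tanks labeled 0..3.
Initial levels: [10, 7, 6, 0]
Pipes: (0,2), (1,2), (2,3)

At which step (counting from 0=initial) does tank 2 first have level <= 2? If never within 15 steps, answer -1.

Step 1: flows [0->2,1->2,2->3] -> levels [9 6 7 1]
Step 2: flows [0->2,2->1,2->3] -> levels [8 7 6 2]
Step 3: flows [0->2,1->2,2->3] -> levels [7 6 7 3]
Step 4: flows [0=2,2->1,2->3] -> levels [7 7 5 4]
Step 5: flows [0->2,1->2,2->3] -> levels [6 6 6 5]
Step 6: flows [0=2,1=2,2->3] -> levels [6 6 5 6]
Step 7: flows [0->2,1->2,3->2] -> levels [5 5 8 5]
Step 8: flows [2->0,2->1,2->3] -> levels [6 6 5 6]
  -> period-2 cycle (repeats step 6); tank 2 never drops to <=2
Tank 2 never reaches <=2 within 15 steps

Answer: -1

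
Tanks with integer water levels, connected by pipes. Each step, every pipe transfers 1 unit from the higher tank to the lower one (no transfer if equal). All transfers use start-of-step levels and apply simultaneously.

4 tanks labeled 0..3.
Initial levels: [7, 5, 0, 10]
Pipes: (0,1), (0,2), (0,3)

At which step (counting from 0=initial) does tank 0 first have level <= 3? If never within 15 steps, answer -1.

Answer: -1

Derivation:
Step 1: flows [0->1,0->2,3->0] -> levels [6 6 1 9]
Step 2: flows [0=1,0->2,3->0] -> levels [6 6 2 8]
Step 3: flows [0=1,0->2,3->0] -> levels [6 6 3 7]
Step 4: flows [0=1,0->2,3->0] -> levels [6 6 4 6]
Step 5: flows [0=1,0->2,0=3] -> levels [5 6 5 6]
Step 6: flows [1->0,0=2,3->0] -> levels [7 5 5 5]
Step 7: flows [0->1,0->2,0->3] -> levels [4 6 6 6]
Step 8: flows [1->0,2->0,3->0] -> levels [7 5 5 5]
  -> period-2 cycle (repeats step 6); tank 0 never drops to <=3
Tank 0 never reaches <=3 within 15 steps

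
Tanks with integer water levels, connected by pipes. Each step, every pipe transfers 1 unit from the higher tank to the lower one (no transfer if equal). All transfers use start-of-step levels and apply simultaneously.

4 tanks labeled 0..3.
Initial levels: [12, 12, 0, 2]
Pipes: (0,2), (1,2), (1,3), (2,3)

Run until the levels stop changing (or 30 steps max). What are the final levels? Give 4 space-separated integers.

Step 1: flows [0->2,1->2,1->3,3->2] -> levels [11 10 3 2]
Step 2: flows [0->2,1->2,1->3,2->3] -> levels [10 8 4 4]
Step 3: flows [0->2,1->2,1->3,2=3] -> levels [9 6 6 5]
Step 4: flows [0->2,1=2,1->3,2->3] -> levels [8 5 6 7]
Step 5: flows [0->2,2->1,3->1,3->2] -> levels [7 7 7 5]
Step 6: flows [0=2,1=2,1->3,2->3] -> levels [7 6 6 7]
Step 7: flows [0->2,1=2,3->1,3->2] -> levels [6 7 8 5]
Step 8: flows [2->0,2->1,1->3,2->3] -> levels [7 7 5 7]
Step 9: flows [0->2,1->2,1=3,3->2] -> levels [6 6 8 6]
Step 10: flows [2->0,2->1,1=3,2->3] -> levels [7 7 5 7]
  -> period-2 cycle: step 10 state = step 8 state; never stabilizes
  -> state at step 30: (30-8) mod 2 = 0, same as step 8 -> [7 7 5 7]

Answer: 7 7 5 7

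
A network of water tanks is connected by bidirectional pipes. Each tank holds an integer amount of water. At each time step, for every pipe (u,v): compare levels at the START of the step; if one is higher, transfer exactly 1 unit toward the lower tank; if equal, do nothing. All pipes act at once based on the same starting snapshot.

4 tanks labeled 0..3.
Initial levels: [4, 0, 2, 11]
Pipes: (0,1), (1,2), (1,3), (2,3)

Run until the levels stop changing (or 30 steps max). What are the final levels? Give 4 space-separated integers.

Step 1: flows [0->1,2->1,3->1,3->2] -> levels [3 3 2 9]
Step 2: flows [0=1,1->2,3->1,3->2] -> levels [3 3 4 7]
Step 3: flows [0=1,2->1,3->1,3->2] -> levels [3 5 4 5]
Step 4: flows [1->0,1->2,1=3,3->2] -> levels [4 3 6 4]
Step 5: flows [0->1,2->1,3->1,2->3] -> levels [3 6 4 4]
Step 6: flows [1->0,1->2,1->3,2=3] -> levels [4 3 5 5]
Step 7: flows [0->1,2->1,3->1,2=3] -> levels [3 6 4 4]
  -> period-2 cycle: step 7 state = step 5 state; never stabilizes
  -> state at step 30: (30-5) mod 2 = 1, same as step 6 -> [4 3 5 5]

Answer: 4 3 5 5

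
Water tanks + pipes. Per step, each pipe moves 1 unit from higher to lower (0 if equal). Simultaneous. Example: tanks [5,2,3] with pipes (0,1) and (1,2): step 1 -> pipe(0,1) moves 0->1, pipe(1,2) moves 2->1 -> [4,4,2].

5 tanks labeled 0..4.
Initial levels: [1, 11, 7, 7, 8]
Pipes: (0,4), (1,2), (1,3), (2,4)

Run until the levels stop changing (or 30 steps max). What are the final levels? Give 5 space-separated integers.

Step 1: flows [4->0,1->2,1->3,4->2] -> levels [2 9 9 8 6]
Step 2: flows [4->0,1=2,1->3,2->4] -> levels [3 8 8 9 6]
Step 3: flows [4->0,1=2,3->1,2->4] -> levels [4 9 7 8 6]
Step 4: flows [4->0,1->2,1->3,2->4] -> levels [5 7 7 9 6]
Step 5: flows [4->0,1=2,3->1,2->4] -> levels [6 8 6 8 6]
Step 6: flows [0=4,1->2,1=3,2=4] -> levels [6 7 7 8 6]
Step 7: flows [0=4,1=2,3->1,2->4] -> levels [6 8 6 7 7]
Step 8: flows [4->0,1->2,1->3,4->2] -> levels [7 6 8 8 5]
Step 9: flows [0->4,2->1,3->1,2->4] -> levels [6 8 6 7 7]
  -> period-2 cycle: step 9 state = step 7 state; never stabilizes
  -> state at step 30: (30-7) mod 2 = 1, same as step 8 -> [7 6 8 8 5]

Answer: 7 6 8 8 5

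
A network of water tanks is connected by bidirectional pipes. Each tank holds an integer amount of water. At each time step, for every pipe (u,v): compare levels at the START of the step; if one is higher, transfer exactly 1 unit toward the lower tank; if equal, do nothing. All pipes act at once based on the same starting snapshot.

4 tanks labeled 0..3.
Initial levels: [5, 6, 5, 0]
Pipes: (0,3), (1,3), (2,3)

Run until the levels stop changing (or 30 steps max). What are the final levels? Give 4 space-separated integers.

Step 1: flows [0->3,1->3,2->3] -> levels [4 5 4 3]
Step 2: flows [0->3,1->3,2->3] -> levels [3 4 3 6]
Step 3: flows [3->0,3->1,3->2] -> levels [4 5 4 3]
  -> period-2 cycle: step 3 state = step 1 state; never stabilizes
  -> state at step 30: (30-1) mod 2 = 1, same as step 2 -> [3 4 3 6]

Answer: 3 4 3 6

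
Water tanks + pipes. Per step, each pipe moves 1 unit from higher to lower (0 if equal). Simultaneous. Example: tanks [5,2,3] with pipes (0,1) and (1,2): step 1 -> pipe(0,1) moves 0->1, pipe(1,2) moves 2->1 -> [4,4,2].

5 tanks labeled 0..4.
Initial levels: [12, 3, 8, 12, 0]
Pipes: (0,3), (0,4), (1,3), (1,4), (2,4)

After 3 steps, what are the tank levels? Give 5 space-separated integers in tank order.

Answer: 9 6 5 9 6

Derivation:
Step 1: flows [0=3,0->4,3->1,1->4,2->4] -> levels [11 3 7 11 3]
Step 2: flows [0=3,0->4,3->1,1=4,2->4] -> levels [10 4 6 10 5]
Step 3: flows [0=3,0->4,3->1,4->1,2->4] -> levels [9 6 5 9 6]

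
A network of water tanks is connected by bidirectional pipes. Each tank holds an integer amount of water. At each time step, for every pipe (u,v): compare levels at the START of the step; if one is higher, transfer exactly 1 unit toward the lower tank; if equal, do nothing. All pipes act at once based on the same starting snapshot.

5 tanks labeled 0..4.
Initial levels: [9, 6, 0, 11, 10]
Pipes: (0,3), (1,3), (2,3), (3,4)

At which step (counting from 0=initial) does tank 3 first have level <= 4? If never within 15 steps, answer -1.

Step 1: flows [3->0,3->1,3->2,3->4] -> levels [10 7 1 7 11]
Step 2: flows [0->3,1=3,3->2,4->3] -> levels [9 7 2 8 10]
Step 3: flows [0->3,3->1,3->2,4->3] -> levels [8 8 3 8 9]
Step 4: flows [0=3,1=3,3->2,4->3] -> levels [8 8 4 8 8]
Step 5: flows [0=3,1=3,3->2,3=4] -> levels [8 8 5 7 8]
Step 6: flows [0->3,1->3,3->2,4->3] -> levels [7 7 6 9 7]
Step 7: flows [3->0,3->1,3->2,3->4] -> levels [8 8 7 5 8]
Step 8: flows [0->3,1->3,2->3,4->3] -> levels [7 7 6 9 7]
  -> period-2 cycle (repeats step 6); tank 3 never drops to <=4
Tank 3 never reaches <=4 within 15 steps

Answer: -1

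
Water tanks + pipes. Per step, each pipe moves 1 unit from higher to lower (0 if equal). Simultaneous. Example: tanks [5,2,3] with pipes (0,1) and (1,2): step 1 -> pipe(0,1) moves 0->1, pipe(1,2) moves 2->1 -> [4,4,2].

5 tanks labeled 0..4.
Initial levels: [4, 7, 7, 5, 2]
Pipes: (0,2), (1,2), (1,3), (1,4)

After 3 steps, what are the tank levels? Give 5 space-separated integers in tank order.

Answer: 5 3 6 6 5

Derivation:
Step 1: flows [2->0,1=2,1->3,1->4] -> levels [5 5 6 6 3]
Step 2: flows [2->0,2->1,3->1,1->4] -> levels [6 6 4 5 4]
Step 3: flows [0->2,1->2,1->3,1->4] -> levels [5 3 6 6 5]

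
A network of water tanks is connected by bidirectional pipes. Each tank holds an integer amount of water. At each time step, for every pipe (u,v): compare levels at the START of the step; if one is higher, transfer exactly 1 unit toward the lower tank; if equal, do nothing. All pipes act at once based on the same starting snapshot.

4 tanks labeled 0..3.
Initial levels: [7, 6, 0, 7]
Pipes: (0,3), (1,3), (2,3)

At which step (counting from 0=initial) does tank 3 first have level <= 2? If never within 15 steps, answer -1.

Step 1: flows [0=3,3->1,3->2] -> levels [7 7 1 5]
Step 2: flows [0->3,1->3,3->2] -> levels [6 6 2 6]
Step 3: flows [0=3,1=3,3->2] -> levels [6 6 3 5]
Step 4: flows [0->3,1->3,3->2] -> levels [5 5 4 6]
Step 5: flows [3->0,3->1,3->2] -> levels [6 6 5 3]
Step 6: flows [0->3,1->3,2->3] -> levels [5 5 4 6]
  -> period-2 cycle (repeats step 4); tank 3 never drops to <=2
Tank 3 never reaches <=2 within 15 steps

Answer: -1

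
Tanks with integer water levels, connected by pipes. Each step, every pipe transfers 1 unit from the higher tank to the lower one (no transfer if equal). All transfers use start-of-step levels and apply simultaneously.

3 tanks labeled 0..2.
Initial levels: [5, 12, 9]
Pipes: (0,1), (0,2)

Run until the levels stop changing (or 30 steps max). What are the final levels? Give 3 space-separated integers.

Step 1: flows [1->0,2->0] -> levels [7 11 8]
Step 2: flows [1->0,2->0] -> levels [9 10 7]
Step 3: flows [1->0,0->2] -> levels [9 9 8]
Step 4: flows [0=1,0->2] -> levels [8 9 9]
Step 5: flows [1->0,2->0] -> levels [10 8 8]
Step 6: flows [0->1,0->2] -> levels [8 9 9]
  -> period-2 cycle: step 6 state = step 4 state; never stabilizes
  -> state at step 30: (30-4) mod 2 = 0, same as step 4 -> [8 9 9]

Answer: 8 9 9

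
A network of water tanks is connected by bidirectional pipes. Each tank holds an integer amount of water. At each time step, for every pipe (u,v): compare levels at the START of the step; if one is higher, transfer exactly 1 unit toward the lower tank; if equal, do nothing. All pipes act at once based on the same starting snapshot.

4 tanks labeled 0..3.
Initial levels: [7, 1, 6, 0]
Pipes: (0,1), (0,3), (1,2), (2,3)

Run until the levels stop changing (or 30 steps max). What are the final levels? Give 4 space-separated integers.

Step 1: flows [0->1,0->3,2->1,2->3] -> levels [5 3 4 2]
Step 2: flows [0->1,0->3,2->1,2->3] -> levels [3 5 2 4]
Step 3: flows [1->0,3->0,1->2,3->2] -> levels [5 3 4 2]
  -> period-2 cycle: step 3 state = step 1 state; never stabilizes
  -> state at step 30: (30-1) mod 2 = 1, same as step 2 -> [3 5 2 4]

Answer: 3 5 2 4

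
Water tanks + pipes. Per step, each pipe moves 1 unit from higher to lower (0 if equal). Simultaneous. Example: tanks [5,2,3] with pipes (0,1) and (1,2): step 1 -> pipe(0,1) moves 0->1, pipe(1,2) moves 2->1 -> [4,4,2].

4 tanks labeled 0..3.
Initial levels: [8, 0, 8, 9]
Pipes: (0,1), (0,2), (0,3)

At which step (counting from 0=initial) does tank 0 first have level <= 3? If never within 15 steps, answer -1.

Answer: -1

Derivation:
Step 1: flows [0->1,0=2,3->0] -> levels [8 1 8 8]
Step 2: flows [0->1,0=2,0=3] -> levels [7 2 8 8]
Step 3: flows [0->1,2->0,3->0] -> levels [8 3 7 7]
Step 4: flows [0->1,0->2,0->3] -> levels [5 4 8 8]
Step 5: flows [0->1,2->0,3->0] -> levels [6 5 7 7]
Step 6: flows [0->1,2->0,3->0] -> levels [7 6 6 6]
Step 7: flows [0->1,0->2,0->3] -> levels [4 7 7 7]
Step 8: flows [1->0,2->0,3->0] -> levels [7 6 6 6]
  -> period-2 cycle (repeats step 6); tank 0 never drops to <=3
Tank 0 never reaches <=3 within 15 steps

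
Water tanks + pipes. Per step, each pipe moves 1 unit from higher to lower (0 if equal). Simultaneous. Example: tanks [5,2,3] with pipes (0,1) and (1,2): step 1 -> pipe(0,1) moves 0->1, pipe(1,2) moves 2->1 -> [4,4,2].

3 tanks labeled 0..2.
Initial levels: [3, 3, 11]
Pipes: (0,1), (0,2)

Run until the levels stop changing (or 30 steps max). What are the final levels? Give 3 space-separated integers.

Answer: 5 6 6

Derivation:
Step 1: flows [0=1,2->0] -> levels [4 3 10]
Step 2: flows [0->1,2->0] -> levels [4 4 9]
Step 3: flows [0=1,2->0] -> levels [5 4 8]
Step 4: flows [0->1,2->0] -> levels [5 5 7]
Step 5: flows [0=1,2->0] -> levels [6 5 6]
Step 6: flows [0->1,0=2] -> levels [5 6 6]
Step 7: flows [1->0,2->0] -> levels [7 5 5]
Step 8: flows [0->1,0->2] -> levels [5 6 6]
  -> period-2 cycle: step 8 state = step 6 state; never stabilizes
  -> state at step 30: (30-6) mod 2 = 0, same as step 6 -> [5 6 6]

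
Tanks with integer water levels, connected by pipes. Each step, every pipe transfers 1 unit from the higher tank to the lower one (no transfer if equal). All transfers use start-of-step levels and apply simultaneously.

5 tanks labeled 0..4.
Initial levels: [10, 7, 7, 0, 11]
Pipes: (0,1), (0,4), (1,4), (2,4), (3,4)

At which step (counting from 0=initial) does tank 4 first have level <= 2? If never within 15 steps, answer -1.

Answer: -1

Derivation:
Step 1: flows [0->1,4->0,4->1,4->2,4->3] -> levels [10 9 8 1 7]
Step 2: flows [0->1,0->4,1->4,2->4,4->3] -> levels [8 9 7 2 9]
Step 3: flows [1->0,4->0,1=4,4->2,4->3] -> levels [10 8 8 3 6]
Step 4: flows [0->1,0->4,1->4,2->4,4->3] -> levels [8 8 7 4 8]
Step 5: flows [0=1,0=4,1=4,4->2,4->3] -> levels [8 8 8 5 6]
Step 6: flows [0=1,0->4,1->4,2->4,4->3] -> levels [7 7 7 6 8]
Step 7: flows [0=1,4->0,4->1,4->2,4->3] -> levels [8 8 8 7 4]
Step 8: flows [0=1,0->4,1->4,2->4,3->4] -> levels [7 7 7 6 8]
  -> period-2 cycle (repeats step 6); tank 4 never drops to <=2
Tank 4 never reaches <=2 within 15 steps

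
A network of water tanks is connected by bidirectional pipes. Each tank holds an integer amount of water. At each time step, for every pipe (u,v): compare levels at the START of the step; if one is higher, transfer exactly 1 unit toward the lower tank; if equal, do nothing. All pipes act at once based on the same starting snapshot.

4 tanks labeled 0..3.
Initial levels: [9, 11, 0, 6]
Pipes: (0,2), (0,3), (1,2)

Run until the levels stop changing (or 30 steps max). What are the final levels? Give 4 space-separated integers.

Answer: 5 6 8 7

Derivation:
Step 1: flows [0->2,0->3,1->2] -> levels [7 10 2 7]
Step 2: flows [0->2,0=3,1->2] -> levels [6 9 4 7]
Step 3: flows [0->2,3->0,1->2] -> levels [6 8 6 6]
Step 4: flows [0=2,0=3,1->2] -> levels [6 7 7 6]
Step 5: flows [2->0,0=3,1=2] -> levels [7 7 6 6]
Step 6: flows [0->2,0->3,1->2] -> levels [5 6 8 7]
Step 7: flows [2->0,3->0,2->1] -> levels [7 7 6 6]
  -> period-2 cycle: step 7 state = step 5 state; never stabilizes
  -> state at step 30: (30-5) mod 2 = 1, same as step 6 -> [5 6 8 7]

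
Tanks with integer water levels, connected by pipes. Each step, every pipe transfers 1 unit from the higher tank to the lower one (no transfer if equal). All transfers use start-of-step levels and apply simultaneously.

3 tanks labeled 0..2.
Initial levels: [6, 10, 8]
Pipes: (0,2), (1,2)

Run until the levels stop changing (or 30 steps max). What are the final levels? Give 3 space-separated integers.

Answer: 8 8 8

Derivation:
Step 1: flows [2->0,1->2] -> levels [7 9 8]
Step 2: flows [2->0,1->2] -> levels [8 8 8]
Step 3: flows [0=2,1=2] -> levels [8 8 8]
  -> stable (no change)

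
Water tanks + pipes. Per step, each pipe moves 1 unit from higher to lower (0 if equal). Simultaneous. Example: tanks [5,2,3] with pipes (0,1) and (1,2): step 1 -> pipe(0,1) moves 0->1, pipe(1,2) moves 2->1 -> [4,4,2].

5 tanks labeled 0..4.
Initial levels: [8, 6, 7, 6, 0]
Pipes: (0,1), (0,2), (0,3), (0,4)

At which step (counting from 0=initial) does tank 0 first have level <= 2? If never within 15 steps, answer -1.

Answer: -1

Derivation:
Step 1: flows [0->1,0->2,0->3,0->4] -> levels [4 7 8 7 1]
Step 2: flows [1->0,2->0,3->0,0->4] -> levels [6 6 7 6 2]
Step 3: flows [0=1,2->0,0=3,0->4] -> levels [6 6 6 6 3]
Step 4: flows [0=1,0=2,0=3,0->4] -> levels [5 6 6 6 4]
Step 5: flows [1->0,2->0,3->0,0->4] -> levels [7 5 5 5 5]
Step 6: flows [0->1,0->2,0->3,0->4] -> levels [3 6 6 6 6]
Step 7: flows [1->0,2->0,3->0,4->0] -> levels [7 5 5 5 5]
  -> period-2 cycle (repeats step 5); tank 0 never drops to <=2
Tank 0 never reaches <=2 within 15 steps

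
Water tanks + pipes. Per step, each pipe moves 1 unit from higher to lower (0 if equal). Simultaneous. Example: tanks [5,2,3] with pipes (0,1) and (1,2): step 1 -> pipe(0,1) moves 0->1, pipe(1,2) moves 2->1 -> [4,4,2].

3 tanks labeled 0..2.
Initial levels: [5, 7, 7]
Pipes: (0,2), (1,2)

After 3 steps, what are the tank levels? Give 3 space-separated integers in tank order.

Answer: 7 7 5

Derivation:
Step 1: flows [2->0,1=2] -> levels [6 7 6]
Step 2: flows [0=2,1->2] -> levels [6 6 7]
Step 3: flows [2->0,2->1] -> levels [7 7 5]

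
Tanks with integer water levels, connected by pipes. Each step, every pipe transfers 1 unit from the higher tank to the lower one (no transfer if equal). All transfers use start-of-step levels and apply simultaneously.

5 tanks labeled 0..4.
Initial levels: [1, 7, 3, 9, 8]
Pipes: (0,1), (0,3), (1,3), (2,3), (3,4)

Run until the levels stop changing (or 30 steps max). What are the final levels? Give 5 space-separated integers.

Answer: 6 6 6 4 6

Derivation:
Step 1: flows [1->0,3->0,3->1,3->2,3->4] -> levels [3 7 4 5 9]
Step 2: flows [1->0,3->0,1->3,3->2,4->3] -> levels [5 5 5 5 8]
Step 3: flows [0=1,0=3,1=3,2=3,4->3] -> levels [5 5 5 6 7]
Step 4: flows [0=1,3->0,3->1,3->2,4->3] -> levels [6 6 6 4 6]
Step 5: flows [0=1,0->3,1->3,2->3,4->3] -> levels [5 5 5 8 5]
Step 6: flows [0=1,3->0,3->1,3->2,3->4] -> levels [6 6 6 4 6]
  -> period-2 cycle: step 6 state = step 4 state; never stabilizes
  -> state at step 30: (30-4) mod 2 = 0, same as step 4 -> [6 6 6 4 6]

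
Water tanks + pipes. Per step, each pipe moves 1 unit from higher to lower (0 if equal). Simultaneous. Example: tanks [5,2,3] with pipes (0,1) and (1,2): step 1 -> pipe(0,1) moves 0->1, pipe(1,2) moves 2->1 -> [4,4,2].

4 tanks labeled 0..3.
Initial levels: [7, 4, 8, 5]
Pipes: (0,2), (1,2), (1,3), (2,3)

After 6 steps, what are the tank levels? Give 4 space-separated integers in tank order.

Answer: 6 5 8 5

Derivation:
Step 1: flows [2->0,2->1,3->1,2->3] -> levels [8 6 5 5]
Step 2: flows [0->2,1->2,1->3,2=3] -> levels [7 4 7 6]
Step 3: flows [0=2,2->1,3->1,2->3] -> levels [7 6 5 6]
Step 4: flows [0->2,1->2,1=3,3->2] -> levels [6 5 8 5]
Step 5: flows [2->0,2->1,1=3,2->3] -> levels [7 6 5 6]
  -> period-2 cycle: step 5 state = step 3 state
  -> state at step 6: (6-3) mod 2 = 1, same as step 4 -> [6 5 8 5]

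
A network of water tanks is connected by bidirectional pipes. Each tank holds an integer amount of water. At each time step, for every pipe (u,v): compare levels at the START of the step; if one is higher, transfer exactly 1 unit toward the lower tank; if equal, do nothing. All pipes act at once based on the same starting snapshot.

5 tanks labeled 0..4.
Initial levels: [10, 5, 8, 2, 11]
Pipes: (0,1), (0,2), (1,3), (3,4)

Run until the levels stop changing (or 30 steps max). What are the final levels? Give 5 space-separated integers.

Answer: 8 6 7 8 7

Derivation:
Step 1: flows [0->1,0->2,1->3,4->3] -> levels [8 5 9 4 10]
Step 2: flows [0->1,2->0,1->3,4->3] -> levels [8 5 8 6 9]
Step 3: flows [0->1,0=2,3->1,4->3] -> levels [7 7 8 6 8]
Step 4: flows [0=1,2->0,1->3,4->3] -> levels [8 6 7 8 7]
Step 5: flows [0->1,0->2,3->1,3->4] -> levels [6 8 8 6 8]
Step 6: flows [1->0,2->0,1->3,4->3] -> levels [8 6 7 8 7]
  -> period-2 cycle: step 6 state = step 4 state; never stabilizes
  -> state at step 30: (30-4) mod 2 = 0, same as step 4 -> [8 6 7 8 7]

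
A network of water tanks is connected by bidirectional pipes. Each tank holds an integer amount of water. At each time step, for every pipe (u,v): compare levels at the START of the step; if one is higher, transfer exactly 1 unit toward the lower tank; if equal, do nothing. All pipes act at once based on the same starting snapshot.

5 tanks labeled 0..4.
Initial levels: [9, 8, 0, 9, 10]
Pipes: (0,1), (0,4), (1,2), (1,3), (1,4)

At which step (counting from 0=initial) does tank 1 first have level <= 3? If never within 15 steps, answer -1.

Answer: -1

Derivation:
Step 1: flows [0->1,4->0,1->2,3->1,4->1] -> levels [9 10 1 8 8]
Step 2: flows [1->0,0->4,1->2,1->3,1->4] -> levels [9 6 2 9 10]
Step 3: flows [0->1,4->0,1->2,3->1,4->1] -> levels [9 8 3 8 8]
Step 4: flows [0->1,0->4,1->2,1=3,1=4] -> levels [7 8 4 8 9]
Step 5: flows [1->0,4->0,1->2,1=3,4->1] -> levels [9 7 5 8 7]
Step 6: flows [0->1,0->4,1->2,3->1,1=4] -> levels [7 8 6 7 8]
Step 7: flows [1->0,4->0,1->2,1->3,1=4] -> levels [9 5 7 8 7]
Step 8: flows [0->1,0->4,2->1,3->1,4->1] -> levels [7 9 6 7 7]
Step 9: flows [1->0,0=4,1->2,1->3,1->4] -> levels [8 5 7 8 8]
Step 10: flows [0->1,0=4,2->1,3->1,4->1] -> levels [7 9 6 7 7]
  -> period-2 cycle (repeats step 8); tank 1 never drops to <=3
Tank 1 never reaches <=3 within 15 steps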